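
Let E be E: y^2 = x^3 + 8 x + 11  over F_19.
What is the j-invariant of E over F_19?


Delta = -16(4 a^3 + 27 b^2) mod 19 = 4
-1728 * (4 a)^3 = -1728 * (4*8)^3 mod 19 = 12
j = 12 * 4^(-1) mod 19 = 3

j = 3 (mod 19)


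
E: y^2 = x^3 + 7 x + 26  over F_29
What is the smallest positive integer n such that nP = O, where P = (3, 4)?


Compute successive multiples of P until we hit O:
  1P = (3, 4)
  2P = (3, 25)
  3P = O

ord(P) = 3


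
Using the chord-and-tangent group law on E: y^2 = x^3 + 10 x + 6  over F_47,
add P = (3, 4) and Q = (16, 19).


P != Q, so use the chord formula.
s = (y2 - y1) / (x2 - x1) = (15) / (13) mod 47 = 12
x3 = s^2 - x1 - x2 mod 47 = 12^2 - 3 - 16 = 31
y3 = s (x1 - x3) - y1 mod 47 = 12 * (3 - 31) - 4 = 36

P + Q = (31, 36)


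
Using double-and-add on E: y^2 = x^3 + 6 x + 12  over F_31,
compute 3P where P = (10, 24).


k = 3 = 11_2 (binary, LSB first: 11)
Double-and-add from P = (10, 24):
  bit 0 = 1: acc = O + (10, 24) = (10, 24)
  bit 1 = 1: acc = (10, 24) + (25, 16) = (4, 10)

3P = (4, 10)


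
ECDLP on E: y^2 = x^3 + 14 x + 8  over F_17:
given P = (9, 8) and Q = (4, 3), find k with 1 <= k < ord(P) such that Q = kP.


Enumerate multiples of P until we hit Q = (4, 3):
  1P = (9, 8)
  2P = (3, 14)
  3P = (6, 6)
  4P = (10, 14)
  5P = (0, 12)
  6P = (4, 3)
Match found at i = 6.

k = 6


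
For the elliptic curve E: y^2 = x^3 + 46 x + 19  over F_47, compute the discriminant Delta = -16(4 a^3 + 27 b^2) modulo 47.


4 a^3 + 27 b^2 = 4*46^3 + 27*19^2 = 389344 + 9747 = 399091
Delta = -16 * (399091) = -6385456
Delta mod 47 = 11

Delta = 11 (mod 47)


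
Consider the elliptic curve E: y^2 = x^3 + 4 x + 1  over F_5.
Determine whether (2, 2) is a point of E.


Check whether y^2 = x^3 + 4 x + 1 (mod 5) for (x, y) = (2, 2).
LHS: y^2 = 2^2 mod 5 = 4
RHS: x^3 + 4 x + 1 = 2^3 + 4*2 + 1 mod 5 = 2
LHS != RHS

No, not on the curve


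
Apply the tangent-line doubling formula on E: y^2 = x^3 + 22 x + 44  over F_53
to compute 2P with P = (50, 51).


Doubling: s = (3 x1^2 + a) / (2 y1)
s = (3*50^2 + 22) / (2*51) mod 53 = 1
x3 = s^2 - 2 x1 mod 53 = 1^2 - 2*50 = 7
y3 = s (x1 - x3) - y1 mod 53 = 1 * (50 - 7) - 51 = 45

2P = (7, 45)


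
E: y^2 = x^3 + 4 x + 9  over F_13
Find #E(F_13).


For each x in F_13, count y with y^2 = x^3 + 4 x + 9 mod 13:
  x = 0: RHS = 9, y in [3, 10]  -> 2 point(s)
  x = 1: RHS = 1, y in [1, 12]  -> 2 point(s)
  x = 2: RHS = 12, y in [5, 8]  -> 2 point(s)
  x = 3: RHS = 9, y in [3, 10]  -> 2 point(s)
  x = 7: RHS = 3, y in [4, 9]  -> 2 point(s)
  x = 10: RHS = 9, y in [3, 10]  -> 2 point(s)
  x = 12: RHS = 4, y in [2, 11]  -> 2 point(s)
Affine points: 14. Add the point at infinity: total = 15.

#E(F_13) = 15


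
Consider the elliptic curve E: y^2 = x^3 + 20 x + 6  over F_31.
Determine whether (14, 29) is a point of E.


Check whether y^2 = x^3 + 20 x + 6 (mod 31) for (x, y) = (14, 29).
LHS: y^2 = 29^2 mod 31 = 4
RHS: x^3 + 20 x + 6 = 14^3 + 20*14 + 6 mod 31 = 23
LHS != RHS

No, not on the curve


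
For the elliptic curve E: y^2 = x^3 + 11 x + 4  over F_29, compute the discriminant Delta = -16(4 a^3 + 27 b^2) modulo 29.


4 a^3 + 27 b^2 = 4*11^3 + 27*4^2 = 5324 + 432 = 5756
Delta = -16 * (5756) = -92096
Delta mod 29 = 8

Delta = 8 (mod 29)


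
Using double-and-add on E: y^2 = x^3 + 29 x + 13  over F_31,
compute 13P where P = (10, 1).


k = 13 = 1101_2 (binary, LSB first: 1011)
Double-and-add from P = (10, 1):
  bit 0 = 1: acc = O + (10, 1) = (10, 1)
  bit 1 = 0: acc unchanged = (10, 1)
  bit 2 = 1: acc = (10, 1) + (24, 5) = (11, 12)
  bit 3 = 1: acc = (11, 12) + (15, 17) = (24, 26)

13P = (24, 26)


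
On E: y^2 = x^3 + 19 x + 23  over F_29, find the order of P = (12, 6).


Compute successive multiples of P until we hit O:
  1P = (12, 6)
  2P = (10, 16)
  3P = (3, 7)
  4P = (9, 13)
  5P = (7, 21)
  6P = (19, 15)
  7P = (18, 7)
  8P = (24, 21)
  ... (continuing to 30P)
  30P = O

ord(P) = 30


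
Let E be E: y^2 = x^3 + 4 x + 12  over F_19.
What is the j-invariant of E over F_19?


Delta = -16(4 a^3 + 27 b^2) mod 19 = 6
-1728 * (4 a)^3 = -1728 * (4*4)^3 mod 19 = 11
j = 11 * 6^(-1) mod 19 = 5

j = 5 (mod 19)


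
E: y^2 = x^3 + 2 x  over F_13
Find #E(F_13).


For each x in F_13, count y with y^2 = x^3 + 2 x + 0 mod 13:
  x = 0: RHS = 0, y in [0]  -> 1 point(s)
  x = 1: RHS = 3, y in [4, 9]  -> 2 point(s)
  x = 2: RHS = 12, y in [5, 8]  -> 2 point(s)
  x = 11: RHS = 1, y in [1, 12]  -> 2 point(s)
  x = 12: RHS = 10, y in [6, 7]  -> 2 point(s)
Affine points: 9. Add the point at infinity: total = 10.

#E(F_13) = 10


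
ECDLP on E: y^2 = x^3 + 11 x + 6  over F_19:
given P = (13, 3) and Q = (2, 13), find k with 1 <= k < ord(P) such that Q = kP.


Enumerate multiples of P until we hit Q = (2, 13):
  1P = (13, 3)
  2P = (9, 13)
  3P = (8, 13)
  4P = (2, 13)
Match found at i = 4.

k = 4


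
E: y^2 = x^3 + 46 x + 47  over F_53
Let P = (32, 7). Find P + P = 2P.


Doubling: s = (3 x1^2 + a) / (2 y1)
s = (3*32^2 + 46) / (2*7) mod 53 = 41
x3 = s^2 - 2 x1 mod 53 = 41^2 - 2*32 = 27
y3 = s (x1 - x3) - y1 mod 53 = 41 * (32 - 27) - 7 = 39

2P = (27, 39)


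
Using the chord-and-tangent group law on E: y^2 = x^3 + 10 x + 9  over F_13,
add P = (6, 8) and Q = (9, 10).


P != Q, so use the chord formula.
s = (y2 - y1) / (x2 - x1) = (2) / (3) mod 13 = 5
x3 = s^2 - x1 - x2 mod 13 = 5^2 - 6 - 9 = 10
y3 = s (x1 - x3) - y1 mod 13 = 5 * (6 - 10) - 8 = 11

P + Q = (10, 11)


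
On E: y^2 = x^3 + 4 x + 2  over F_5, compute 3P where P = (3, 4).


k = 3 = 11_2 (binary, LSB first: 11)
Double-and-add from P = (3, 4):
  bit 0 = 1: acc = O + (3, 4) = (3, 4)
  bit 1 = 1: acc = (3, 4) + (3, 1) = O

3P = O


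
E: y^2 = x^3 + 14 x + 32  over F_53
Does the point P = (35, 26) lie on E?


Check whether y^2 = x^3 + 14 x + 32 (mod 53) for (x, y) = (35, 26).
LHS: y^2 = 26^2 mod 53 = 40
RHS: x^3 + 14 x + 32 = 35^3 + 14*35 + 32 mod 53 = 43
LHS != RHS

No, not on the curve


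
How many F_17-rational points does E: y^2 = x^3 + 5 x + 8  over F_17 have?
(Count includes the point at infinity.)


For each x in F_17, count y with y^2 = x^3 + 5 x + 8 mod 17:
  x = 0: RHS = 8, y in [5, 12]  -> 2 point(s)
  x = 2: RHS = 9, y in [3, 14]  -> 2 point(s)
  x = 3: RHS = 16, y in [4, 13]  -> 2 point(s)
  x = 6: RHS = 16, y in [4, 13]  -> 2 point(s)
  x = 8: RHS = 16, y in [4, 13]  -> 2 point(s)
  x = 9: RHS = 0, y in [0]  -> 1 point(s)
  x = 10: RHS = 4, y in [2, 15]  -> 2 point(s)
  x = 11: RHS = 0, y in [0]  -> 1 point(s)
  x = 13: RHS = 9, y in [3, 14]  -> 2 point(s)
  x = 14: RHS = 0, y in [0]  -> 1 point(s)
  x = 16: RHS = 2, y in [6, 11]  -> 2 point(s)
Affine points: 19. Add the point at infinity: total = 20.

#E(F_17) = 20


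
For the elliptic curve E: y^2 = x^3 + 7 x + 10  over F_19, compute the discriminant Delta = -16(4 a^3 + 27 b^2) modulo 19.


4 a^3 + 27 b^2 = 4*7^3 + 27*10^2 = 1372 + 2700 = 4072
Delta = -16 * (4072) = -65152
Delta mod 19 = 18

Delta = 18 (mod 19)


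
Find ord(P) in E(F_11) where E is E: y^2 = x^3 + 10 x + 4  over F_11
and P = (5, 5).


Compute successive multiples of P until we hit O:
  1P = (5, 5)
  2P = (10, 2)
  3P = (10, 9)
  4P = (5, 6)
  5P = O

ord(P) = 5


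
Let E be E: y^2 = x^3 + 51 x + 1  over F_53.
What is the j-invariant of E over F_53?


Delta = -16(4 a^3 + 27 b^2) mod 53 = 27
-1728 * (4 a)^3 = -1728 * (4*51)^3 mod 53 = 7
j = 7 * 27^(-1) mod 53 = 14

j = 14 (mod 53)


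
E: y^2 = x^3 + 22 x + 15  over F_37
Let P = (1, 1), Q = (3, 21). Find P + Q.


P != Q, so use the chord formula.
s = (y2 - y1) / (x2 - x1) = (20) / (2) mod 37 = 10
x3 = s^2 - x1 - x2 mod 37 = 10^2 - 1 - 3 = 22
y3 = s (x1 - x3) - y1 mod 37 = 10 * (1 - 22) - 1 = 11

P + Q = (22, 11)


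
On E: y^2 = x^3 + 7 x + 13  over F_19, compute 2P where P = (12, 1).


Doubling: s = (3 x1^2 + a) / (2 y1)
s = (3*12^2 + 7) / (2*1) mod 19 = 1
x3 = s^2 - 2 x1 mod 19 = 1^2 - 2*12 = 15
y3 = s (x1 - x3) - y1 mod 19 = 1 * (12 - 15) - 1 = 15

2P = (15, 15)


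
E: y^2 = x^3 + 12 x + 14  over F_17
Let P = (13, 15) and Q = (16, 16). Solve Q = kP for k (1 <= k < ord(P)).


Enumerate multiples of P until we hit Q = (16, 16):
  1P = (13, 15)
  2P = (12, 4)
  3P = (11, 7)
  4P = (9, 1)
  5P = (3, 3)
  6P = (14, 11)
  7P = (6, 8)
  8P = (16, 16)
Match found at i = 8.

k = 8


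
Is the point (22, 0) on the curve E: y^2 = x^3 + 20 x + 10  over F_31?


Check whether y^2 = x^3 + 20 x + 10 (mod 31) for (x, y) = (22, 0).
LHS: y^2 = 0^2 mod 31 = 0
RHS: x^3 + 20 x + 10 = 22^3 + 20*22 + 10 mod 31 = 0
LHS = RHS

Yes, on the curve


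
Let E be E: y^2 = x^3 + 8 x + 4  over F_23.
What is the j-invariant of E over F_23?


Delta = -16(4 a^3 + 27 b^2) mod 23 = 18
-1728 * (4 a)^3 = -1728 * (4*8)^3 mod 23 = 21
j = 21 * 18^(-1) mod 23 = 5

j = 5 (mod 23)


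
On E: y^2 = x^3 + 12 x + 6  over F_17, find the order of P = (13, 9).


Compute successive multiples of P until we hit O:
  1P = (13, 9)
  2P = (4, 4)
  3P = (15, 5)
  4P = (10, 2)
  5P = (7, 5)
  6P = (5, 2)
  7P = (8, 6)
  8P = (12, 12)
  ... (continuing to 23P)
  23P = O

ord(P) = 23


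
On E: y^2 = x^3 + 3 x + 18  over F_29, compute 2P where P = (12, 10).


Doubling: s = (3 x1^2 + a) / (2 y1)
s = (3*12^2 + 3) / (2*10) mod 29 = 0
x3 = s^2 - 2 x1 mod 29 = 0^2 - 2*12 = 5
y3 = s (x1 - x3) - y1 mod 29 = 0 * (12 - 5) - 10 = 19

2P = (5, 19)


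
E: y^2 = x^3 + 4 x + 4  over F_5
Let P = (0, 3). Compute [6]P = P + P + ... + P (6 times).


k = 6 = 110_2 (binary, LSB first: 011)
Double-and-add from P = (0, 3):
  bit 0 = 0: acc unchanged = O
  bit 1 = 1: acc = O + (1, 3) = (1, 3)
  bit 2 = 1: acc = (1, 3) + (2, 0) = (1, 2)

6P = (1, 2)


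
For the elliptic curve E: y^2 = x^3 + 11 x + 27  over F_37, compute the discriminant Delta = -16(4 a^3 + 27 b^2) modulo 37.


4 a^3 + 27 b^2 = 4*11^3 + 27*27^2 = 5324 + 19683 = 25007
Delta = -16 * (25007) = -400112
Delta mod 37 = 6

Delta = 6 (mod 37)


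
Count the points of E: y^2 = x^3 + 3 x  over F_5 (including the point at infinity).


For each x in F_5, count y with y^2 = x^3 + 3 x + 0 mod 5:
  x = 0: RHS = 0, y in [0]  -> 1 point(s)
  x = 1: RHS = 4, y in [2, 3]  -> 2 point(s)
  x = 2: RHS = 4, y in [2, 3]  -> 2 point(s)
  x = 3: RHS = 1, y in [1, 4]  -> 2 point(s)
  x = 4: RHS = 1, y in [1, 4]  -> 2 point(s)
Affine points: 9. Add the point at infinity: total = 10.

#E(F_5) = 10


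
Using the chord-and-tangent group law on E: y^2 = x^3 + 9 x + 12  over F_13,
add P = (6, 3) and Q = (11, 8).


P != Q, so use the chord formula.
s = (y2 - y1) / (x2 - x1) = (5) / (5) mod 13 = 1
x3 = s^2 - x1 - x2 mod 13 = 1^2 - 6 - 11 = 10
y3 = s (x1 - x3) - y1 mod 13 = 1 * (6 - 10) - 3 = 6

P + Q = (10, 6)


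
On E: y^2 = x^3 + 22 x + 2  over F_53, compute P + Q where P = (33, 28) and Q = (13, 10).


P != Q, so use the chord formula.
s = (y2 - y1) / (x2 - x1) = (35) / (33) mod 53 = 38
x3 = s^2 - x1 - x2 mod 53 = 38^2 - 33 - 13 = 20
y3 = s (x1 - x3) - y1 mod 53 = 38 * (33 - 20) - 28 = 42

P + Q = (20, 42)


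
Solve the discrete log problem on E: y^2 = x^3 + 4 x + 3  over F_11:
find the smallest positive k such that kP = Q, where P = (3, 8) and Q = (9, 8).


Enumerate multiples of P until we hit Q = (9, 8):
  1P = (3, 8)
  2P = (10, 8)
  3P = (9, 3)
  4P = (0, 6)
  5P = (6, 1)
  6P = (5, 4)
  7P = (7, 0)
  8P = (5, 7)
  9P = (6, 10)
  10P = (0, 5)
  11P = (9, 8)
Match found at i = 11.

k = 11


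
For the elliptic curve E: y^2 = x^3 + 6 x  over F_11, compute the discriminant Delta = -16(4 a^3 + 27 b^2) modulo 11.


4 a^3 + 27 b^2 = 4*6^3 + 27*0^2 = 864 + 0 = 864
Delta = -16 * (864) = -13824
Delta mod 11 = 3

Delta = 3 (mod 11)


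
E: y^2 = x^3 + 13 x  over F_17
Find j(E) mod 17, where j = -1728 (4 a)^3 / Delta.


Delta = -16(4 a^3 + 27 b^2) mod 17 = 16
-1728 * (4 a)^3 = -1728 * (4*13)^3 mod 17 = 6
j = 6 * 16^(-1) mod 17 = 11

j = 11 (mod 17)


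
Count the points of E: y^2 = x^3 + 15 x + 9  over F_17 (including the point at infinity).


For each x in F_17, count y with y^2 = x^3 + 15 x + 9 mod 17:
  x = 0: RHS = 9, y in [3, 14]  -> 2 point(s)
  x = 1: RHS = 8, y in [5, 12]  -> 2 point(s)
  x = 2: RHS = 13, y in [8, 9]  -> 2 point(s)
  x = 3: RHS = 13, y in [8, 9]  -> 2 point(s)
  x = 6: RHS = 9, y in [3, 14]  -> 2 point(s)
  x = 7: RHS = 15, y in [7, 10]  -> 2 point(s)
  x = 11: RHS = 9, y in [3, 14]  -> 2 point(s)
  x = 12: RHS = 13, y in [8, 9]  -> 2 point(s)
  x = 13: RHS = 4, y in [2, 15]  -> 2 point(s)
Affine points: 18. Add the point at infinity: total = 19.

#E(F_17) = 19


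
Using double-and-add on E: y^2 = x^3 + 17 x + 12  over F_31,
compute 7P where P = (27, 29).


k = 7 = 111_2 (binary, LSB first: 111)
Double-and-add from P = (27, 29):
  bit 0 = 1: acc = O + (27, 29) = (27, 29)
  bit 1 = 1: acc = (27, 29) + (26, 9) = (6, 19)
  bit 2 = 1: acc = (6, 19) + (30, 5) = (30, 26)

7P = (30, 26)


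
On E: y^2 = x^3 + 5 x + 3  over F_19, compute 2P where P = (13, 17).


Doubling: s = (3 x1^2 + a) / (2 y1)
s = (3*13^2 + 5) / (2*17) mod 19 = 5
x3 = s^2 - 2 x1 mod 19 = 5^2 - 2*13 = 18
y3 = s (x1 - x3) - y1 mod 19 = 5 * (13 - 18) - 17 = 15

2P = (18, 15)


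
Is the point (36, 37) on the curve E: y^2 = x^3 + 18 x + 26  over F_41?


Check whether y^2 = x^3 + 18 x + 26 (mod 41) for (x, y) = (36, 37).
LHS: y^2 = 37^2 mod 41 = 16
RHS: x^3 + 18 x + 26 = 36^3 + 18*36 + 26 mod 41 = 16
LHS = RHS

Yes, on the curve


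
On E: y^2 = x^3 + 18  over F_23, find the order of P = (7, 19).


Compute successive multiples of P until we hit O:
  1P = (7, 19)
  2P = (2, 7)
  3P = (17, 3)
  4P = (8, 1)
  5P = (10, 12)
  6P = (14, 5)
  7P = (6, 2)
  8P = (0, 8)
  ... (continuing to 24P)
  24P = O

ord(P) = 24


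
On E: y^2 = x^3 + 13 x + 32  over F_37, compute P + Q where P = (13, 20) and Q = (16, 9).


P != Q, so use the chord formula.
s = (y2 - y1) / (x2 - x1) = (26) / (3) mod 37 = 21
x3 = s^2 - x1 - x2 mod 37 = 21^2 - 13 - 16 = 5
y3 = s (x1 - x3) - y1 mod 37 = 21 * (13 - 5) - 20 = 0

P + Q = (5, 0)


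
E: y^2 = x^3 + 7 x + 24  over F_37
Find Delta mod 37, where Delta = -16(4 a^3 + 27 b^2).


4 a^3 + 27 b^2 = 4*7^3 + 27*24^2 = 1372 + 15552 = 16924
Delta = -16 * (16924) = -270784
Delta mod 37 = 19

Delta = 19 (mod 37)


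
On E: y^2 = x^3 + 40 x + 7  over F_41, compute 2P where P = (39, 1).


Doubling: s = (3 x1^2 + a) / (2 y1)
s = (3*39^2 + 40) / (2*1) mod 41 = 26
x3 = s^2 - 2 x1 mod 41 = 26^2 - 2*39 = 24
y3 = s (x1 - x3) - y1 mod 41 = 26 * (39 - 24) - 1 = 20

2P = (24, 20)


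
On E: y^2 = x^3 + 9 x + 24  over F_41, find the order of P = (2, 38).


Compute successive multiples of P until we hit O:
  1P = (2, 38)
  2P = (39, 30)
  3P = (4, 40)
  4P = (36, 10)
  5P = (19, 17)
  6P = (15, 7)
  7P = (3, 18)
  8P = (26, 32)
  ... (continuing to 18P)
  18P = O

ord(P) = 18


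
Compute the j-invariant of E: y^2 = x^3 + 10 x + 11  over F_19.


Delta = -16(4 a^3 + 27 b^2) mod 19 = 8
-1728 * (4 a)^3 = -1728 * (4*10)^3 mod 19 = 8
j = 8 * 8^(-1) mod 19 = 1

j = 1 (mod 19)


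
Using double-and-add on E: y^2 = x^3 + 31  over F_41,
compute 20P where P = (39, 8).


k = 20 = 10100_2 (binary, LSB first: 00101)
Double-and-add from P = (39, 8):
  bit 0 = 0: acc unchanged = O
  bit 1 = 0: acc unchanged = O
  bit 2 = 1: acc = O + (19, 24) = (19, 24)
  bit 3 = 0: acc unchanged = (19, 24)
  bit 4 = 1: acc = (19, 24) + (23, 29) = (39, 33)

20P = (39, 33)


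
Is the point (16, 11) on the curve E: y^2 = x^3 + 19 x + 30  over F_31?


Check whether y^2 = x^3 + 19 x + 30 (mod 31) for (x, y) = (16, 11).
LHS: y^2 = 11^2 mod 31 = 28
RHS: x^3 + 19 x + 30 = 16^3 + 19*16 + 30 mod 31 = 28
LHS = RHS

Yes, on the curve


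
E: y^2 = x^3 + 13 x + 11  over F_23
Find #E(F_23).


For each x in F_23, count y with y^2 = x^3 + 13 x + 11 mod 23:
  x = 1: RHS = 2, y in [5, 18]  -> 2 point(s)
  x = 3: RHS = 8, y in [10, 13]  -> 2 point(s)
  x = 4: RHS = 12, y in [9, 14]  -> 2 point(s)
  x = 6: RHS = 6, y in [11, 12]  -> 2 point(s)
  x = 7: RHS = 8, y in [10, 13]  -> 2 point(s)
  x = 8: RHS = 6, y in [11, 12]  -> 2 point(s)
  x = 9: RHS = 6, y in [11, 12]  -> 2 point(s)
  x = 11: RHS = 13, y in [6, 17]  -> 2 point(s)
  x = 12: RHS = 9, y in [3, 20]  -> 2 point(s)
  x = 13: RHS = 8, y in [10, 13]  -> 2 point(s)
  x = 14: RHS = 16, y in [4, 19]  -> 2 point(s)
  x = 15: RHS = 16, y in [4, 19]  -> 2 point(s)
  x = 17: RHS = 16, y in [4, 19]  -> 2 point(s)
  x = 21: RHS = 0, y in [0]  -> 1 point(s)
Affine points: 27. Add the point at infinity: total = 28.

#E(F_23) = 28


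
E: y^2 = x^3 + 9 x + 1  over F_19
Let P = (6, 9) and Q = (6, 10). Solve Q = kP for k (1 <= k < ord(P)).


Enumerate multiples of P until we hit Q = (6, 10):
  1P = (6, 9)
  2P = (16, 2)
  3P = (3, 6)
  4P = (11, 5)
  5P = (11, 14)
  6P = (3, 13)
  7P = (16, 17)
  8P = (6, 10)
Match found at i = 8.

k = 8


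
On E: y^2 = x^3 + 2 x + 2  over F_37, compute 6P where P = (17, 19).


k = 6 = 110_2 (binary, LSB first: 011)
Double-and-add from P = (17, 19):
  bit 0 = 0: acc unchanged = O
  bit 1 = 1: acc = O + (31, 25) = (31, 25)
  bit 2 = 1: acc = (31, 25) + (5, 10) = (5, 27)

6P = (5, 27)


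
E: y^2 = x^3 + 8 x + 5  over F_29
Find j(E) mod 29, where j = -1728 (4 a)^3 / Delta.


Delta = -16(4 a^3 + 27 b^2) mod 29 = 19
-1728 * (4 a)^3 = -1728 * (4*8)^3 mod 29 = 5
j = 5 * 19^(-1) mod 29 = 14

j = 14 (mod 29)


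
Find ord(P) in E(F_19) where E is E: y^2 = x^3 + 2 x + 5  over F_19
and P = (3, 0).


Compute successive multiples of P until we hit O:
  1P = (3, 0)
  2P = O

ord(P) = 2


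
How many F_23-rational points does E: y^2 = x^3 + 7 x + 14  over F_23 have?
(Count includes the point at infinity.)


For each x in F_23, count y with y^2 = x^3 + 7 x + 14 mod 23:
  x = 2: RHS = 13, y in [6, 17]  -> 2 point(s)
  x = 3: RHS = 16, y in [4, 19]  -> 2 point(s)
  x = 5: RHS = 13, y in [6, 17]  -> 2 point(s)
  x = 9: RHS = 1, y in [1, 22]  -> 2 point(s)
  x = 10: RHS = 3, y in [7, 16]  -> 2 point(s)
  x = 12: RHS = 9, y in [3, 20]  -> 2 point(s)
  x = 13: RHS = 2, y in [5, 18]  -> 2 point(s)
  x = 14: RHS = 4, y in [2, 21]  -> 2 point(s)
  x = 16: RHS = 13, y in [6, 17]  -> 2 point(s)
  x = 17: RHS = 9, y in [3, 20]  -> 2 point(s)
  x = 20: RHS = 12, y in [9, 14]  -> 2 point(s)
  x = 22: RHS = 6, y in [11, 12]  -> 2 point(s)
Affine points: 24. Add the point at infinity: total = 25.

#E(F_23) = 25


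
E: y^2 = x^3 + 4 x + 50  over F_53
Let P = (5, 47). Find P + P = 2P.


Doubling: s = (3 x1^2 + a) / (2 y1)
s = (3*5^2 + 4) / (2*47) mod 53 = 42
x3 = s^2 - 2 x1 mod 53 = 42^2 - 2*5 = 5
y3 = s (x1 - x3) - y1 mod 53 = 42 * (5 - 5) - 47 = 6

2P = (5, 6)


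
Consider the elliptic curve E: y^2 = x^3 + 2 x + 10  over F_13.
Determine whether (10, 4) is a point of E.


Check whether y^2 = x^3 + 2 x + 10 (mod 13) for (x, y) = (10, 4).
LHS: y^2 = 4^2 mod 13 = 3
RHS: x^3 + 2 x + 10 = 10^3 + 2*10 + 10 mod 13 = 3
LHS = RHS

Yes, on the curve


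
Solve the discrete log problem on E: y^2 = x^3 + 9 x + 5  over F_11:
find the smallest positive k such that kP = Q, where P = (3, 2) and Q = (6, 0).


Enumerate multiples of P until we hit Q = (6, 0):
  1P = (3, 2)
  2P = (9, 10)
  3P = (2, 3)
  4P = (7, 2)
  5P = (1, 9)
  6P = (0, 4)
  7P = (6, 0)
Match found at i = 7.

k = 7


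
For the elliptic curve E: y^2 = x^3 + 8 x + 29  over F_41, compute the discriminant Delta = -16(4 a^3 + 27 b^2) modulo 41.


4 a^3 + 27 b^2 = 4*8^3 + 27*29^2 = 2048 + 22707 = 24755
Delta = -16 * (24755) = -396080
Delta mod 41 = 21

Delta = 21 (mod 41)


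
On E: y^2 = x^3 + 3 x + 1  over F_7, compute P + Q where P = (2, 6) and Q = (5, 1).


P != Q, so use the chord formula.
s = (y2 - y1) / (x2 - x1) = (2) / (3) mod 7 = 3
x3 = s^2 - x1 - x2 mod 7 = 3^2 - 2 - 5 = 2
y3 = s (x1 - x3) - y1 mod 7 = 3 * (2 - 2) - 6 = 1

P + Q = (2, 1)


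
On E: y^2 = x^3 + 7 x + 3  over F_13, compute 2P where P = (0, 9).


Doubling: s = (3 x1^2 + a) / (2 y1)
s = (3*0^2 + 7) / (2*9) mod 13 = 4
x3 = s^2 - 2 x1 mod 13 = 4^2 - 2*0 = 3
y3 = s (x1 - x3) - y1 mod 13 = 4 * (0 - 3) - 9 = 5

2P = (3, 5)


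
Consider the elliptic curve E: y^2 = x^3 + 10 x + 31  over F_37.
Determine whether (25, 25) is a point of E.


Check whether y^2 = x^3 + 10 x + 31 (mod 37) for (x, y) = (25, 25).
LHS: y^2 = 25^2 mod 37 = 33
RHS: x^3 + 10 x + 31 = 25^3 + 10*25 + 31 mod 37 = 33
LHS = RHS

Yes, on the curve


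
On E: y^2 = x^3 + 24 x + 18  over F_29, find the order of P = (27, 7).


Compute successive multiples of P until we hit O:
  1P = (27, 7)
  2P = (26, 8)
  3P = (6, 1)
  4P = (2, 25)
  5P = (13, 27)
  6P = (23, 8)
  7P = (28, 15)
  8P = (9, 21)
  ... (continuing to 17P)
  17P = O

ord(P) = 17


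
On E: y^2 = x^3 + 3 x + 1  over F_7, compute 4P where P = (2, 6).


k = 4 = 100_2 (binary, LSB first: 001)
Double-and-add from P = (2, 6):
  bit 0 = 0: acc unchanged = O
  bit 1 = 0: acc unchanged = O
  bit 2 = 1: acc = O + (6, 5) = (6, 5)

4P = (6, 5)


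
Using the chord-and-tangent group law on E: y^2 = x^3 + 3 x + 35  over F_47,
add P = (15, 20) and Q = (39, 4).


P != Q, so use the chord formula.
s = (y2 - y1) / (x2 - x1) = (31) / (24) mod 47 = 15
x3 = s^2 - x1 - x2 mod 47 = 15^2 - 15 - 39 = 30
y3 = s (x1 - x3) - y1 mod 47 = 15 * (15 - 30) - 20 = 37

P + Q = (30, 37)


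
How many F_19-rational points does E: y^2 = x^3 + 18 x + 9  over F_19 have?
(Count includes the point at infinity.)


For each x in F_19, count y with y^2 = x^3 + 18 x + 9 mod 19:
  x = 0: RHS = 9, y in [3, 16]  -> 2 point(s)
  x = 1: RHS = 9, y in [3, 16]  -> 2 point(s)
  x = 8: RHS = 0, y in [0]  -> 1 point(s)
  x = 9: RHS = 7, y in [8, 11]  -> 2 point(s)
  x = 10: RHS = 11, y in [7, 12]  -> 2 point(s)
  x = 15: RHS = 6, y in [5, 14]  -> 2 point(s)
  x = 16: RHS = 4, y in [2, 17]  -> 2 point(s)
  x = 18: RHS = 9, y in [3, 16]  -> 2 point(s)
Affine points: 15. Add the point at infinity: total = 16.

#E(F_19) = 16


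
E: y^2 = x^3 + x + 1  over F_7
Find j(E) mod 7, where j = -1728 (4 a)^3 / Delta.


Delta = -16(4 a^3 + 27 b^2) mod 7 = 1
-1728 * (4 a)^3 = -1728 * (4*1)^3 mod 7 = 1
j = 1 * 1^(-1) mod 7 = 1

j = 1 (mod 7)


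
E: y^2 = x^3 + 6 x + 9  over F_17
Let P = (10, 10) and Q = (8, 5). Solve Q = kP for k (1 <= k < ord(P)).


Enumerate multiples of P until we hit Q = (8, 5):
  1P = (10, 10)
  2P = (14, 7)
  3P = (1, 13)
  4P = (8, 12)
  5P = (0, 14)
  6P = (16, 6)
  7P = (16, 11)
  8P = (0, 3)
  9P = (8, 5)
Match found at i = 9.

k = 9


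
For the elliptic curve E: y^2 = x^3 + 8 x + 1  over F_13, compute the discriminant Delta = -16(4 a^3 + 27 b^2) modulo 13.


4 a^3 + 27 b^2 = 4*8^3 + 27*1^2 = 2048 + 27 = 2075
Delta = -16 * (2075) = -33200
Delta mod 13 = 2

Delta = 2 (mod 13)


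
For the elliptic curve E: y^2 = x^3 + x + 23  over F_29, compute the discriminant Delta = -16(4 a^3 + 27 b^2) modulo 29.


4 a^3 + 27 b^2 = 4*1^3 + 27*23^2 = 4 + 14283 = 14287
Delta = -16 * (14287) = -228592
Delta mod 29 = 15

Delta = 15 (mod 29)


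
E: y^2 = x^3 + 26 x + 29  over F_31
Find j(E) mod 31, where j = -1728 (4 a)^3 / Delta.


Delta = -16(4 a^3 + 27 b^2) mod 31 = 10
-1728 * (4 a)^3 = -1728 * (4*26)^3 mod 31 = 15
j = 15 * 10^(-1) mod 31 = 17

j = 17 (mod 31)


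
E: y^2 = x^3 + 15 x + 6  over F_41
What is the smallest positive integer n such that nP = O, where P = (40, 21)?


Compute successive multiples of P until we hit O:
  1P = (40, 21)
  2P = (39, 38)
  3P = (5, 40)
  4P = (14, 34)
  5P = (18, 9)
  6P = (6, 5)
  7P = (27, 2)
  8P = (38, 4)
  ... (continuing to 51P)
  51P = O

ord(P) = 51


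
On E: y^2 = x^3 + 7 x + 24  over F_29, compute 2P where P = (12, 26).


Doubling: s = (3 x1^2 + a) / (2 y1)
s = (3*12^2 + 7) / (2*26) mod 29 = 9
x3 = s^2 - 2 x1 mod 29 = 9^2 - 2*12 = 28
y3 = s (x1 - x3) - y1 mod 29 = 9 * (12 - 28) - 26 = 4

2P = (28, 4)


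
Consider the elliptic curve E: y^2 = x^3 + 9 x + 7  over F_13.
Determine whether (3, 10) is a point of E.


Check whether y^2 = x^3 + 9 x + 7 (mod 13) for (x, y) = (3, 10).
LHS: y^2 = 10^2 mod 13 = 9
RHS: x^3 + 9 x + 7 = 3^3 + 9*3 + 7 mod 13 = 9
LHS = RHS

Yes, on the curve


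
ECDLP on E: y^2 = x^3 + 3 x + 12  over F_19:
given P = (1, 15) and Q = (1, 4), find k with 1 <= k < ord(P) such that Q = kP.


Enumerate multiples of P until we hit Q = (1, 4):
  1P = (1, 15)
  2P = (14, 9)
  3P = (5, 0)
  4P = (14, 10)
  5P = (1, 4)
Match found at i = 5.

k = 5


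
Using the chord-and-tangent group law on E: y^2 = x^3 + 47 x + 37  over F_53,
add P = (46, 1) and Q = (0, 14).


P != Q, so use the chord formula.
s = (y2 - y1) / (x2 - x1) = (13) / (7) mod 53 = 17
x3 = s^2 - x1 - x2 mod 53 = 17^2 - 46 - 0 = 31
y3 = s (x1 - x3) - y1 mod 53 = 17 * (46 - 31) - 1 = 42

P + Q = (31, 42)


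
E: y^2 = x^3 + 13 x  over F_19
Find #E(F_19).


For each x in F_19, count y with y^2 = x^3 + 13 x + 0 mod 19:
  x = 0: RHS = 0, y in [0]  -> 1 point(s)
  x = 3: RHS = 9, y in [3, 16]  -> 2 point(s)
  x = 5: RHS = 0, y in [0]  -> 1 point(s)
  x = 6: RHS = 9, y in [3, 16]  -> 2 point(s)
  x = 7: RHS = 16, y in [4, 15]  -> 2 point(s)
  x = 10: RHS = 9, y in [3, 16]  -> 2 point(s)
  x = 11: RHS = 11, y in [7, 12]  -> 2 point(s)
  x = 14: RHS = 0, y in [0]  -> 1 point(s)
  x = 15: RHS = 17, y in [6, 13]  -> 2 point(s)
  x = 17: RHS = 4, y in [2, 17]  -> 2 point(s)
  x = 18: RHS = 5, y in [9, 10]  -> 2 point(s)
Affine points: 19. Add the point at infinity: total = 20.

#E(F_19) = 20


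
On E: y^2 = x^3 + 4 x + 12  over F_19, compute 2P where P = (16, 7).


k = 2 = 10_2 (binary, LSB first: 01)
Double-and-add from P = (16, 7):
  bit 0 = 0: acc unchanged = O
  bit 1 = 1: acc = O + (11, 0) = (11, 0)

2P = (11, 0)


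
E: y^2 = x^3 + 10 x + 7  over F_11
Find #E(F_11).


For each x in F_11, count y with y^2 = x^3 + 10 x + 7 mod 11:
  x = 3: RHS = 9, y in [3, 8]  -> 2 point(s)
  x = 4: RHS = 1, y in [1, 10]  -> 2 point(s)
  x = 8: RHS = 5, y in [4, 7]  -> 2 point(s)
  x = 9: RHS = 1, y in [1, 10]  -> 2 point(s)
Affine points: 8. Add the point at infinity: total = 9.

#E(F_11) = 9


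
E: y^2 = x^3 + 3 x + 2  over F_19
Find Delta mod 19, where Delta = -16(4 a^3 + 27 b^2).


4 a^3 + 27 b^2 = 4*3^3 + 27*2^2 = 108 + 108 = 216
Delta = -16 * (216) = -3456
Delta mod 19 = 2

Delta = 2 (mod 19)


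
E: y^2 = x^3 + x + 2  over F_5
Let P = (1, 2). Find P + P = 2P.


Doubling: s = (3 x1^2 + a) / (2 y1)
s = (3*1^2 + 1) / (2*2) mod 5 = 1
x3 = s^2 - 2 x1 mod 5 = 1^2 - 2*1 = 4
y3 = s (x1 - x3) - y1 mod 5 = 1 * (1 - 4) - 2 = 0

2P = (4, 0)


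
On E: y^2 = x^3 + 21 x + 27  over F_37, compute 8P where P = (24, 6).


k = 8 = 1000_2 (binary, LSB first: 0001)
Double-and-add from P = (24, 6):
  bit 0 = 0: acc unchanged = O
  bit 1 = 0: acc unchanged = O
  bit 2 = 0: acc unchanged = O
  bit 3 = 1: acc = O + (10, 33) = (10, 33)

8P = (10, 33)


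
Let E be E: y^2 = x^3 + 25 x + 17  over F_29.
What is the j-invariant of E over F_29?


Delta = -16(4 a^3 + 27 b^2) mod 29 = 4
-1728 * (4 a)^3 = -1728 * (4*25)^3 mod 29 = 3
j = 3 * 4^(-1) mod 29 = 8

j = 8 (mod 29)


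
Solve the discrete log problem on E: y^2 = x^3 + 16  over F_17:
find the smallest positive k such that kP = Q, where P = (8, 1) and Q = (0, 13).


Enumerate multiples of P until we hit Q = (0, 13):
  1P = (8, 1)
  2P = (3, 3)
  3P = (15, 12)
  4P = (10, 8)
  5P = (7, 11)
  6P = (0, 4)
  7P = (11, 15)
  8P = (16, 7)
  9P = (1, 0)
  10P = (16, 10)
  11P = (11, 2)
  12P = (0, 13)
Match found at i = 12.

k = 12


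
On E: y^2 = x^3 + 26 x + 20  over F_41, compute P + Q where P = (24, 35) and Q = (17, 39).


P != Q, so use the chord formula.
s = (y2 - y1) / (x2 - x1) = (4) / (34) mod 41 = 17
x3 = s^2 - x1 - x2 mod 41 = 17^2 - 24 - 17 = 2
y3 = s (x1 - x3) - y1 mod 41 = 17 * (24 - 2) - 35 = 11

P + Q = (2, 11)


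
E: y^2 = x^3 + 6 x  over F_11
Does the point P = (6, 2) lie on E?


Check whether y^2 = x^3 + 6 x + 0 (mod 11) for (x, y) = (6, 2).
LHS: y^2 = 2^2 mod 11 = 4
RHS: x^3 + 6 x + 0 = 6^3 + 6*6 + 0 mod 11 = 10
LHS != RHS

No, not on the curve


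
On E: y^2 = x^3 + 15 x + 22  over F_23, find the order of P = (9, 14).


Compute successive multiples of P until we hit O:
  1P = (9, 14)
  2P = (6, 12)
  3P = (11, 0)
  4P = (6, 11)
  5P = (9, 9)
  6P = O

ord(P) = 6


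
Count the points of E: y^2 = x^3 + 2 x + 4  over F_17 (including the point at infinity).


For each x in F_17, count y with y^2 = x^3 + 2 x + 4 mod 17:
  x = 0: RHS = 4, y in [2, 15]  -> 2 point(s)
  x = 2: RHS = 16, y in [4, 13]  -> 2 point(s)
  x = 4: RHS = 8, y in [5, 12]  -> 2 point(s)
  x = 7: RHS = 4, y in [2, 15]  -> 2 point(s)
  x = 10: RHS = 4, y in [2, 15]  -> 2 point(s)
  x = 13: RHS = 0, y in [0]  -> 1 point(s)
  x = 15: RHS = 9, y in [3, 14]  -> 2 point(s)
  x = 16: RHS = 1, y in [1, 16]  -> 2 point(s)
Affine points: 15. Add the point at infinity: total = 16.

#E(F_17) = 16


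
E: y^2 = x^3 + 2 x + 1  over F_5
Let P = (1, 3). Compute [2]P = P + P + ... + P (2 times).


k = 2 = 10_2 (binary, LSB first: 01)
Double-and-add from P = (1, 3):
  bit 0 = 0: acc unchanged = O
  bit 1 = 1: acc = O + (3, 2) = (3, 2)

2P = (3, 2)


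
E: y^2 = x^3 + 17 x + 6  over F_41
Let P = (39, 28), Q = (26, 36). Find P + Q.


P != Q, so use the chord formula.
s = (y2 - y1) / (x2 - x1) = (8) / (28) mod 41 = 12
x3 = s^2 - x1 - x2 mod 41 = 12^2 - 39 - 26 = 38
y3 = s (x1 - x3) - y1 mod 41 = 12 * (39 - 38) - 28 = 25

P + Q = (38, 25)


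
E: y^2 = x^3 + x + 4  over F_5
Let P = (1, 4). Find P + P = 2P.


Doubling: s = (3 x1^2 + a) / (2 y1)
s = (3*1^2 + 1) / (2*4) mod 5 = 3
x3 = s^2 - 2 x1 mod 5 = 3^2 - 2*1 = 2
y3 = s (x1 - x3) - y1 mod 5 = 3 * (1 - 2) - 4 = 3

2P = (2, 3)


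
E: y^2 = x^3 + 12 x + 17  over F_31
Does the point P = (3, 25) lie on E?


Check whether y^2 = x^3 + 12 x + 17 (mod 31) for (x, y) = (3, 25).
LHS: y^2 = 25^2 mod 31 = 5
RHS: x^3 + 12 x + 17 = 3^3 + 12*3 + 17 mod 31 = 18
LHS != RHS

No, not on the curve


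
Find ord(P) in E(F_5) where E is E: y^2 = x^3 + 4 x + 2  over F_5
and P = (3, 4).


Compute successive multiples of P until we hit O:
  1P = (3, 4)
  2P = (3, 1)
  3P = O

ord(P) = 3


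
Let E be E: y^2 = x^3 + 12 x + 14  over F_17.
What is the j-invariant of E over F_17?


Delta = -16(4 a^3 + 27 b^2) mod 17 = 15
-1728 * (4 a)^3 = -1728 * (4*12)^3 mod 17 = 8
j = 8 * 15^(-1) mod 17 = 13

j = 13 (mod 17)


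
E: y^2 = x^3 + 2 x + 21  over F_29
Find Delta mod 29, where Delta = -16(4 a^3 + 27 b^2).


4 a^3 + 27 b^2 = 4*2^3 + 27*21^2 = 32 + 11907 = 11939
Delta = -16 * (11939) = -191024
Delta mod 29 = 28

Delta = 28 (mod 29)


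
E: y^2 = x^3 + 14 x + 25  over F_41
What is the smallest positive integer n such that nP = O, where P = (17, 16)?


Compute successive multiples of P until we hit O:
  1P = (17, 16)
  2P = (17, 25)
  3P = O

ord(P) = 3


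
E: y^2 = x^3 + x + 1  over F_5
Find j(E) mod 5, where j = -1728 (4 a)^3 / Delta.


Delta = -16(4 a^3 + 27 b^2) mod 5 = 4
-1728 * (4 a)^3 = -1728 * (4*1)^3 mod 5 = 3
j = 3 * 4^(-1) mod 5 = 2

j = 2 (mod 5)


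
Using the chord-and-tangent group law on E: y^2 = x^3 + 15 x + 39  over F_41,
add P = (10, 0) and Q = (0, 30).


P != Q, so use the chord formula.
s = (y2 - y1) / (x2 - x1) = (30) / (31) mod 41 = 38
x3 = s^2 - x1 - x2 mod 41 = 38^2 - 10 - 0 = 40
y3 = s (x1 - x3) - y1 mod 41 = 38 * (10 - 40) - 0 = 8

P + Q = (40, 8)


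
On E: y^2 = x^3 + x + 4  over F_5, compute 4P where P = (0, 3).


k = 4 = 100_2 (binary, LSB first: 001)
Double-and-add from P = (0, 3):
  bit 0 = 0: acc unchanged = O
  bit 1 = 0: acc unchanged = O
  bit 2 = 1: acc = O + (2, 2) = (2, 2)

4P = (2, 2)


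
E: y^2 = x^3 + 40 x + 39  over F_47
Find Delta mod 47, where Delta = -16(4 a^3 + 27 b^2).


4 a^3 + 27 b^2 = 4*40^3 + 27*39^2 = 256000 + 41067 = 297067
Delta = -16 * (297067) = -4753072
Delta mod 47 = 38

Delta = 38 (mod 47)


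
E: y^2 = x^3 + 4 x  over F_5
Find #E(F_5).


For each x in F_5, count y with y^2 = x^3 + 4 x + 0 mod 5:
  x = 0: RHS = 0, y in [0]  -> 1 point(s)
  x = 1: RHS = 0, y in [0]  -> 1 point(s)
  x = 2: RHS = 1, y in [1, 4]  -> 2 point(s)
  x = 3: RHS = 4, y in [2, 3]  -> 2 point(s)
  x = 4: RHS = 0, y in [0]  -> 1 point(s)
Affine points: 7. Add the point at infinity: total = 8.

#E(F_5) = 8


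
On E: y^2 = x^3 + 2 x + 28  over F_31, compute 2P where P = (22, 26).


Doubling: s = (3 x1^2 + a) / (2 y1)
s = (3*22^2 + 2) / (2*26) mod 31 = 22
x3 = s^2 - 2 x1 mod 31 = 22^2 - 2*22 = 6
y3 = s (x1 - x3) - y1 mod 31 = 22 * (22 - 6) - 26 = 16

2P = (6, 16)


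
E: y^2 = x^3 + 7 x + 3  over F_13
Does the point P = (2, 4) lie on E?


Check whether y^2 = x^3 + 7 x + 3 (mod 13) for (x, y) = (2, 4).
LHS: y^2 = 4^2 mod 13 = 3
RHS: x^3 + 7 x + 3 = 2^3 + 7*2 + 3 mod 13 = 12
LHS != RHS

No, not on the curve


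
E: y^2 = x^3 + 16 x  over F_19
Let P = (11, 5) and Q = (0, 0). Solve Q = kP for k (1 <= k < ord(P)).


Enumerate multiples of P until we hit Q = (0, 0):
  1P = (11, 5)
  2P = (1, 13)
  3P = (16, 18)
  4P = (17, 6)
  5P = (0, 0)
Match found at i = 5.

k = 5


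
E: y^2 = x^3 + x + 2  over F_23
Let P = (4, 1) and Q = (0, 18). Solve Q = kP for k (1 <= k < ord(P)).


Enumerate multiples of P until we hit Q = (0, 18):
  1P = (4, 1)
  2P = (0, 5)
  3P = (20, 15)
  4P = (3, 20)
  5P = (9, 2)
  6P = (22, 0)
  7P = (9, 21)
  8P = (3, 3)
  9P = (20, 8)
  10P = (0, 18)
Match found at i = 10.

k = 10


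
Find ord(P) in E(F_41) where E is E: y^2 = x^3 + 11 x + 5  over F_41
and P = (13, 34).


Compute successive multiples of P until we hit O:
  1P = (13, 34)
  2P = (31, 17)
  3P = (17, 29)
  4P = (10, 34)
  5P = (18, 7)
  6P = (8, 21)
  7P = (12, 26)
  8P = (39, 4)
  ... (continuing to 48P)
  48P = O

ord(P) = 48


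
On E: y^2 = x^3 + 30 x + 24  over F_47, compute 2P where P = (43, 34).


Doubling: s = (3 x1^2 + a) / (2 y1)
s = (3*43^2 + 30) / (2*34) mod 47 = 44
x3 = s^2 - 2 x1 mod 47 = 44^2 - 2*43 = 17
y3 = s (x1 - x3) - y1 mod 47 = 44 * (43 - 17) - 34 = 29

2P = (17, 29)


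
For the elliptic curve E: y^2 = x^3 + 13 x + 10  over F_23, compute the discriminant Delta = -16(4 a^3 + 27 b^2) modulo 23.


4 a^3 + 27 b^2 = 4*13^3 + 27*10^2 = 8788 + 2700 = 11488
Delta = -16 * (11488) = -183808
Delta mod 23 = 8

Delta = 8 (mod 23)


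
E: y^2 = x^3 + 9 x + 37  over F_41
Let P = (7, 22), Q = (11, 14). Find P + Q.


P != Q, so use the chord formula.
s = (y2 - y1) / (x2 - x1) = (33) / (4) mod 41 = 39
x3 = s^2 - x1 - x2 mod 41 = 39^2 - 7 - 11 = 27
y3 = s (x1 - x3) - y1 mod 41 = 39 * (7 - 27) - 22 = 18

P + Q = (27, 18)


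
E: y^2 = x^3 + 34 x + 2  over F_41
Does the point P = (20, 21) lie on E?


Check whether y^2 = x^3 + 34 x + 2 (mod 41) for (x, y) = (20, 21).
LHS: y^2 = 21^2 mod 41 = 31
RHS: x^3 + 34 x + 2 = 20^3 + 34*20 + 2 mod 41 = 31
LHS = RHS

Yes, on the curve


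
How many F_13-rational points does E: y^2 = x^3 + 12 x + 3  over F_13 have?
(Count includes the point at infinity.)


For each x in F_13, count y with y^2 = x^3 + 12 x + 3 mod 13:
  x = 0: RHS = 3, y in [4, 9]  -> 2 point(s)
  x = 1: RHS = 3, y in [4, 9]  -> 2 point(s)
  x = 2: RHS = 9, y in [3, 10]  -> 2 point(s)
  x = 3: RHS = 1, y in [1, 12]  -> 2 point(s)
  x = 7: RHS = 1, y in [1, 12]  -> 2 point(s)
  x = 8: RHS = 0, y in [0]  -> 1 point(s)
  x = 11: RHS = 10, y in [6, 7]  -> 2 point(s)
  x = 12: RHS = 3, y in [4, 9]  -> 2 point(s)
Affine points: 15. Add the point at infinity: total = 16.

#E(F_13) = 16


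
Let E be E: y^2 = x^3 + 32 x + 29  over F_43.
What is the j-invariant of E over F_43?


Delta = -16(4 a^3 + 27 b^2) mod 43 = 39
-1728 * (4 a)^3 = -1728 * (4*32)^3 mod 43 = 8
j = 8 * 39^(-1) mod 43 = 41

j = 41 (mod 43)


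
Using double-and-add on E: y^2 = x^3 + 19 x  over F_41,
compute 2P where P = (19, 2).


k = 2 = 10_2 (binary, LSB first: 01)
Double-and-add from P = (19, 2):
  bit 0 = 0: acc unchanged = O
  bit 1 = 1: acc = O + (2, 28) = (2, 28)

2P = (2, 28)


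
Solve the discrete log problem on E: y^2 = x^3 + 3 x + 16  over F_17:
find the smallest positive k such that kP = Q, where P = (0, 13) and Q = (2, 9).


Enumerate multiples of P until we hit Q = (2, 9):
  1P = (0, 13)
  2P = (2, 9)
Match found at i = 2.

k = 2


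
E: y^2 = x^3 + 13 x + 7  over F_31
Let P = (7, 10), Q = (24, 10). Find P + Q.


P != Q, so use the chord formula.
s = (y2 - y1) / (x2 - x1) = (0) / (17) mod 31 = 0
x3 = s^2 - x1 - x2 mod 31 = 0^2 - 7 - 24 = 0
y3 = s (x1 - x3) - y1 mod 31 = 0 * (7 - 0) - 10 = 21

P + Q = (0, 21)


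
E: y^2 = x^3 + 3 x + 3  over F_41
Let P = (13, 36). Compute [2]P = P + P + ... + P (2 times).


k = 2 = 10_2 (binary, LSB first: 01)
Double-and-add from P = (13, 36):
  bit 0 = 0: acc unchanged = O
  bit 1 = 1: acc = O + (33, 0) = (33, 0)

2P = (33, 0)


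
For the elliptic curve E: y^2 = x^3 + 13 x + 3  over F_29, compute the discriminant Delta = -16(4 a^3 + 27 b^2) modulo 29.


4 a^3 + 27 b^2 = 4*13^3 + 27*3^2 = 8788 + 243 = 9031
Delta = -16 * (9031) = -144496
Delta mod 29 = 11

Delta = 11 (mod 29)


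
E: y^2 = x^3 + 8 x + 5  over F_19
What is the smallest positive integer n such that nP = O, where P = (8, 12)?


Compute successive multiples of P until we hit O:
  1P = (8, 12)
  2P = (7, 9)
  3P = (13, 11)
  4P = (14, 12)
  5P = (16, 7)
  6P = (4, 14)
  7P = (12, 9)
  8P = (15, 17)
  ... (continuing to 20P)
  20P = O

ord(P) = 20


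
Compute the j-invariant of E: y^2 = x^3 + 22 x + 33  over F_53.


Delta = -16(4 a^3 + 27 b^2) mod 53 = 35
-1728 * (4 a)^3 = -1728 * (4*22)^3 mod 53 = 11
j = 11 * 35^(-1) mod 53 = 20

j = 20 (mod 53)


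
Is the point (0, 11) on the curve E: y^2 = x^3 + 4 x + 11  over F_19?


Check whether y^2 = x^3 + 4 x + 11 (mod 19) for (x, y) = (0, 11).
LHS: y^2 = 11^2 mod 19 = 7
RHS: x^3 + 4 x + 11 = 0^3 + 4*0 + 11 mod 19 = 11
LHS != RHS

No, not on the curve


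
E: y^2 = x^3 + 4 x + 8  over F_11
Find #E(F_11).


For each x in F_11, count y with y^2 = x^3 + 4 x + 8 mod 11:
  x = 3: RHS = 3, y in [5, 6]  -> 2 point(s)
  x = 4: RHS = 0, y in [0]  -> 1 point(s)
  x = 7: RHS = 5, y in [4, 7]  -> 2 point(s)
  x = 9: RHS = 3, y in [5, 6]  -> 2 point(s)
  x = 10: RHS = 3, y in [5, 6]  -> 2 point(s)
Affine points: 9. Add the point at infinity: total = 10.

#E(F_11) = 10


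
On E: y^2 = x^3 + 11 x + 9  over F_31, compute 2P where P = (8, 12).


Doubling: s = (3 x1^2 + a) / (2 y1)
s = (3*8^2 + 11) / (2*12) mod 31 = 2
x3 = s^2 - 2 x1 mod 31 = 2^2 - 2*8 = 19
y3 = s (x1 - x3) - y1 mod 31 = 2 * (8 - 19) - 12 = 28

2P = (19, 28)


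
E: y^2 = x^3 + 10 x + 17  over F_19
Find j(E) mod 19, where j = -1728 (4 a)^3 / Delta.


Delta = -16(4 a^3 + 27 b^2) mod 19 = 12
-1728 * (4 a)^3 = -1728 * (4*10)^3 mod 19 = 8
j = 8 * 12^(-1) mod 19 = 7

j = 7 (mod 19)


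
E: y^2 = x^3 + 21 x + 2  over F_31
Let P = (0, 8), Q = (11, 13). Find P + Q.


P != Q, so use the chord formula.
s = (y2 - y1) / (x2 - x1) = (5) / (11) mod 31 = 23
x3 = s^2 - x1 - x2 mod 31 = 23^2 - 0 - 11 = 22
y3 = s (x1 - x3) - y1 mod 31 = 23 * (0 - 22) - 8 = 13

P + Q = (22, 13)


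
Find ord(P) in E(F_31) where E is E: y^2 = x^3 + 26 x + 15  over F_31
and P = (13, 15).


Compute successive multiples of P until we hit O:
  1P = (13, 15)
  2P = (10, 29)
  3P = (16, 30)
  4P = (27, 8)
  5P = (30, 9)
  6P = (4, 11)
  7P = (23, 15)
  8P = (26, 16)
  ... (continuing to 25P)
  25P = O

ord(P) = 25


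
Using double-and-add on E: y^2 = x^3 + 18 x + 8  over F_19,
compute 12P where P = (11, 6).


k = 12 = 1100_2 (binary, LSB first: 0011)
Double-and-add from P = (11, 6):
  bit 0 = 0: acc unchanged = O
  bit 1 = 0: acc unchanged = O
  bit 2 = 1: acc = O + (15, 10) = (15, 10)
  bit 3 = 1: acc = (15, 10) + (13, 8) = (11, 13)

12P = (11, 13)


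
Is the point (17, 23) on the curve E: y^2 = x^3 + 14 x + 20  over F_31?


Check whether y^2 = x^3 + 14 x + 20 (mod 31) for (x, y) = (17, 23).
LHS: y^2 = 23^2 mod 31 = 2
RHS: x^3 + 14 x + 20 = 17^3 + 14*17 + 20 mod 31 = 25
LHS != RHS

No, not on the curve


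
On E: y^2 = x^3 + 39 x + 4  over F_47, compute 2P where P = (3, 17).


Doubling: s = (3 x1^2 + a) / (2 y1)
s = (3*3^2 + 39) / (2*17) mod 47 = 13
x3 = s^2 - 2 x1 mod 47 = 13^2 - 2*3 = 22
y3 = s (x1 - x3) - y1 mod 47 = 13 * (3 - 22) - 17 = 18

2P = (22, 18)
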